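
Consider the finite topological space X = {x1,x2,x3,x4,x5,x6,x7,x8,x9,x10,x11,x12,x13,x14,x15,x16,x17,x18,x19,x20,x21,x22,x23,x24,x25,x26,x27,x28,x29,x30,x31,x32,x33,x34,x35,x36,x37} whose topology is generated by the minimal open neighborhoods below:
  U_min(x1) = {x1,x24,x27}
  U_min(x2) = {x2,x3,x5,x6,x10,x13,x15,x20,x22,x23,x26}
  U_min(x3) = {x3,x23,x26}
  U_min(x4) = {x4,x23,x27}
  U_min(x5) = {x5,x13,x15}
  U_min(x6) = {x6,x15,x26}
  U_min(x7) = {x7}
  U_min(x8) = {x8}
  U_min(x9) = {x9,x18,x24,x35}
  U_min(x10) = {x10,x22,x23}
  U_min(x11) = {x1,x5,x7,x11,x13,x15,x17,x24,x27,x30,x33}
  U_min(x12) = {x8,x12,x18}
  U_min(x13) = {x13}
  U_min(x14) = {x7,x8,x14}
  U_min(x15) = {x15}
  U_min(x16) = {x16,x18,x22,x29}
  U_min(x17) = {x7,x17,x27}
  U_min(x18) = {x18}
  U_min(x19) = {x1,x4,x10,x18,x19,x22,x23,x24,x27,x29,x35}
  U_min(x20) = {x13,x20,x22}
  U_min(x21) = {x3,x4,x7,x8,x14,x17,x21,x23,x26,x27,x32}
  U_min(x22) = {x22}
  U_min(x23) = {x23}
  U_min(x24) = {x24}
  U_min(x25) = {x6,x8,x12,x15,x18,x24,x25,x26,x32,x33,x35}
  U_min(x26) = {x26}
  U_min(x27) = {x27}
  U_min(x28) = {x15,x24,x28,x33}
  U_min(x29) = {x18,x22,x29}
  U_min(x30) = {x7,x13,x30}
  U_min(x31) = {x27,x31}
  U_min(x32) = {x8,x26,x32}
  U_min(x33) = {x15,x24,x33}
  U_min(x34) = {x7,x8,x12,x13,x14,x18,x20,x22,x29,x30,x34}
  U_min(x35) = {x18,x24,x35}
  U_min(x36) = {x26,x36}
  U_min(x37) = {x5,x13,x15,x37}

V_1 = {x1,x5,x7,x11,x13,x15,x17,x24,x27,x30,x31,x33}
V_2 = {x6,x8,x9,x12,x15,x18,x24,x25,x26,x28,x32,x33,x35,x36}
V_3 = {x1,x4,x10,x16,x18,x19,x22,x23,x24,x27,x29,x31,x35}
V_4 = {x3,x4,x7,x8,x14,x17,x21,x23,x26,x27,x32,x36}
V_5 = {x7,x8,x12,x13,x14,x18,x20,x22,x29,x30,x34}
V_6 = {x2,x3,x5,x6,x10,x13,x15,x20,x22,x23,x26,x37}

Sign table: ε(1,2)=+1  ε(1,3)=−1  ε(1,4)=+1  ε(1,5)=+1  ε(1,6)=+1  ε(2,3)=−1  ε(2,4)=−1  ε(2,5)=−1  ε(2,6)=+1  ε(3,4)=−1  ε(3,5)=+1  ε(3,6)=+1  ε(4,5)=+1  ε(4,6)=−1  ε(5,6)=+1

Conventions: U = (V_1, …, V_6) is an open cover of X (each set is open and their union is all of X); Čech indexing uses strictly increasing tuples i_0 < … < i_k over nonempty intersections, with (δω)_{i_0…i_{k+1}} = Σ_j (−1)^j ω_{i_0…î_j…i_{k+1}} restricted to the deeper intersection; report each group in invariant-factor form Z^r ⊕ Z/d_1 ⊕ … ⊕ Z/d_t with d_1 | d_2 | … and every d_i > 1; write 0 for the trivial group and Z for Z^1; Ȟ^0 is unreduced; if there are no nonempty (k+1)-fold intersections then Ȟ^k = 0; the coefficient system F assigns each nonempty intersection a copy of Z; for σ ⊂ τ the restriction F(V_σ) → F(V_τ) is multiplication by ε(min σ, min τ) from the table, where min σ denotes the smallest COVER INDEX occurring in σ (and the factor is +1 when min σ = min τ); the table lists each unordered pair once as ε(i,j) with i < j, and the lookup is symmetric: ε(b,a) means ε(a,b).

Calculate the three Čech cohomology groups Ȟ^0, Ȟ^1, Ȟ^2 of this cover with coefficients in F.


Ȟ^0 = 0; Ȟ^1 = Z/2; Ȟ^2 = Z

nerve of the cover:
  V12={x15,x24,x33} V13={x1,x24,x27,x31} V14={x7,x17,x27} V15={x7,x13,x30} V16={x5,x13,x15} V23={x18,x24,x35} V24={x8,x26,x32,x36} V25={x8,x12,x18} V26={x6,x15,x26} V34={x4,x23,x27} V35={x18,x22,x29} V36={x10,x22,x23} V45={x7,x8,x14} V46={x3,x23,x26} V56={x13,x20,x22}
  V123={x24} V126={x15} V134={x27} V145={x7} V156={x13} V235={x18} V245={x8} V246={x26} V346={x23} V356={x22}
C dims 6,15,10; δ0: rk 6, SNF 1^5·2; δ1: rk 9, SNF 1^9
Ȟ^0 = (6 − 6) − 0 = 0, so Ȟ^0 ≅ 0
Ȟ^1 = (15 − 9) − 6 = 0 plus torsion [2], so Ȟ^1 ≅ Z/2
Ȟ^2 = (10 − 0) − 9 = 1, so Ȟ^2 ≅ Z


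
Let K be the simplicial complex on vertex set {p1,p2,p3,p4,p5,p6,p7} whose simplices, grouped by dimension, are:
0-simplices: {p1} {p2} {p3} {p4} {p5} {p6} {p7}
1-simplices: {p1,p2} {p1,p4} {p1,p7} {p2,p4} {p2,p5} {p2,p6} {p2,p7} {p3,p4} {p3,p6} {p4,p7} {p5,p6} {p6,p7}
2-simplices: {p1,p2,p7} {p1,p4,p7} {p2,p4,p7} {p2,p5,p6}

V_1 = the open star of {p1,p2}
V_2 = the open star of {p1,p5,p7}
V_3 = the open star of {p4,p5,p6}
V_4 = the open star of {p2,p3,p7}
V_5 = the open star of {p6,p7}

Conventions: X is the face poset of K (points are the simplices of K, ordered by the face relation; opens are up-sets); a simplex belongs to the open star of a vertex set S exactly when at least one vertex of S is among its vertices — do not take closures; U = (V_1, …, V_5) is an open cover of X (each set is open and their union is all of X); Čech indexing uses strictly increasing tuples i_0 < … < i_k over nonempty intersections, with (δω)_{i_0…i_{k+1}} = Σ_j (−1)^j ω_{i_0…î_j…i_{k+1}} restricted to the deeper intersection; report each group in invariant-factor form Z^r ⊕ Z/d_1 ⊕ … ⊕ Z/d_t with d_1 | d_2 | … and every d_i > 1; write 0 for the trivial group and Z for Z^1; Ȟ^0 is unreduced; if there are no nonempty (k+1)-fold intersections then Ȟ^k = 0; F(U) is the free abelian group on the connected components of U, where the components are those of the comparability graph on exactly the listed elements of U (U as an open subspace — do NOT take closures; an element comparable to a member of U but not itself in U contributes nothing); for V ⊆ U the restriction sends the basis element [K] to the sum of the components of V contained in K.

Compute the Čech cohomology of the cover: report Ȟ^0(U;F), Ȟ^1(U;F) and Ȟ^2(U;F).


nonempty intersections:
  V1={{p1},{p2},{p1,p2},{p1,p4},{p1,p7},{p2,p4},{p2,p5},{p2,p6},{p2,p7},{p1,p2,p7},{p1,p4,p7},{p2,p4,p7},{p2,p5,p6}} V2={{p1},{p5},{p7},{p1,p2},{p1,p4},{p1,p7},{p2,p5},{p2,p7},{p4,p7},{p5,p6},{p6,p7},{p1,p2,p7},{p1,p4,p7},{p2,p4,p7},{p2,p5,p6}} V3={{p4},{p5},{p6},{p1,p4},{p2,p4},{p2,p5},{p2,p6},{p3,p4},{p3,p6},{p4,p7},{p5,p6},{p6,p7},{p1,p4,p7},{p2,p4,p7},{p2,p5,p6}} V4={{p2},{p3},{p7},{p1,p2},{p1,p7},{p2,p4},{p2,p5},{p2,p6},{p2,p7},{p3,p4},{p3,p6},{p4,p7},{p6,p7},{p1,p2,p7},{p1,p4,p7},{p2,p4,p7},{p2,p5,p6}} V5={{p6},{p7},{p1,p7},{p2,p6},{p2,p7},{p3,p6},{p4,p7},{p5,p6},{p6,p7},{p1,p2,p7},{p1,p4,p7},{p2,p4,p7},{p2,p5,p6}}
  V12={{p1},{p1,p2},{p1,p4},{p1,p7},{p2,p5},{p2,p7},{p1,p2,p7},{p1,p4,p7},{p2,p4,p7},{p2,p5,p6}} V13={{p1,p4},{p2,p4},{p2,p5},{p2,p6},{p1,p4,p7},{p2,p4,p7},{p2,p5,p6}} V14={{p2},{p1,p2},{p1,p7},{p2,p4},{p2,p5},{p2,p6},{p2,p7},{p1,p2,p7},{p1,p4,p7},{p2,p4,p7},{p2,p5,p6}} V15={{p1,p7},{p2,p6},{p2,p7},{p1,p2,p7},{p1,p4,p7},{p2,p4,p7},{p2,p5,p6}} V23={{p5},{p1,p4},{p2,p5},{p4,p7},{p5,p6},{p6,p7},{p1,p4,p7},{p2,p4,p7},{p2,p5,p6}} V24={{p7},{p1,p2},{p1,p7},{p2,p5},{p2,p7},{p4,p7},{p6,p7},{p1,p2,p7},{p1,p4,p7},{p2,p4,p7},{p2,p5,p6}} V25={{p7},{p1,p7},{p2,p7},{p4,p7},{p5,p6},{p6,p7},{p1,p2,p7},{p1,p4,p7},{p2,p4,p7},{p2,p5,p6}} V34={{p2,p4},{p2,p5},{p2,p6},{p3,p4},{p3,p6},{p4,p7},{p6,p7},{p1,p4,p7},{p2,p4,p7},{p2,p5,p6}} V35={{p6},{p2,p6},{p3,p6},{p4,p7},{p5,p6},{p6,p7},{p1,p4,p7},{p2,p4,p7},{p2,p5,p6}} V45={{p7},{p1,p7},{p2,p6},{p2,p7},{p3,p6},{p4,p7},{p6,p7},{p1,p2,p7},{p1,p4,p7},{p2,p4,p7},{p2,p5,p6}}
  V123={{p1,p4},{p2,p5},{p1,p4,p7},{p2,p4,p7},{p2,p5,p6}} V124={{p1,p2},{p1,p7},{p2,p5},{p2,p7},{p1,p2,p7},{p1,p4,p7},{p2,p4,p7},{p2,p5,p6}} V125={{p1,p7},{p2,p7},{p1,p2,p7},{p1,p4,p7},{p2,p4,p7},{p2,p5,p6}} V134={{p2,p4},{p2,p5},{p2,p6},{p1,p4,p7},{p2,p4,p7},{p2,p5,p6}} V135={{p2,p6},{p1,p4,p7},{p2,p4,p7},{p2,p5,p6}} V145={{p1,p7},{p2,p6},{p2,p7},{p1,p2,p7},{p1,p4,p7},{p2,p4,p7},{p2,p5,p6}} V234={{p2,p5},{p4,p7},{p6,p7},{p1,p4,p7},{p2,p4,p7},{p2,p5,p6}} V235={{p4,p7},{p5,p6},{p6,p7},{p1,p4,p7},{p2,p4,p7},{p2,p5,p6}} V245={{p7},{p1,p7},{p2,p7},{p4,p7},{p6,p7},{p1,p2,p7},{p1,p4,p7},{p2,p4,p7},{p2,p5,p6}} V345={{p2,p6},{p3,p6},{p4,p7},{p6,p7},{p1,p4,p7},{p2,p4,p7},{p2,p5,p6}}
  V1234={{p2,p5},{p1,p4,p7},{p2,p4,p7},{p2,p5,p6}} V1235={{p1,p4,p7},{p2,p4,p7},{p2,p5,p6}} V1245={{p1,p7},{p2,p7},{p1,p2,p7},{p1,p4,p7},{p2,p4,p7},{p2,p5,p6}} V1345={{p2,p6},{p1,p4,p7},{p2,p4,p7},{p2,p5,p6}} V2345={{p4,p7},{p6,p7},{p1,p4,p7},{p2,p4,p7},{p2,p5,p6}}
  V12345={{p1,p4,p7},{p2,p4,p7},{p2,p5,p6}}
components per intersection:
  V1: {{p1},{p2},{p1,p2},{p1,p4},{p1,p7},{p2,p4},{p2,p5},{p2,p6},{p2,p7},{p1,p2,p7},{p1,p4,p7},{p2,p4,p7},{p2,p5,p6}}
  V2: {{p1},{p7},{p1,p2},{p1,p4},{p1,p7},{p2,p7},{p4,p7},{p6,p7},{p1,p2,p7},{p1,p4,p7},{p2,p4,p7}} {{p5},{p2,p5},{p5,p6},{p2,p5,p6}}
  V3: {{p4},{p1,p4},{p2,p4},{p3,p4},{p4,p7},{p1,p4,p7},{p2,p4,p7}} {{p5},{p6},{p2,p5},{p2,p6},{p3,p6},{p5,p6},{p6,p7},{p2,p5,p6}}
  V4: {{p2},{p7},{p1,p2},{p1,p7},{p2,p4},{p2,p5},{p2,p6},{p2,p7},{p4,p7},{p6,p7},{p1,p2,p7},{p1,p4,p7},{p2,p4,p7},{p2,p5,p6}} {{p3},{p3,p4},{p3,p6}}
  V5: {{p6},{p7},{p1,p7},{p2,p6},{p2,p7},{p3,p6},{p4,p7},{p5,p6},{p6,p7},{p1,p2,p7},{p1,p4,p7},{p2,p4,p7},{p2,p5,p6}}
  V12: {{p1},{p1,p2},{p1,p4},{p1,p7},{p2,p7},{p1,p2,p7},{p1,p4,p7},{p2,p4,p7}} {{p2,p5},{p2,p5,p6}}
  V13: {{p1,p4},{p1,p4,p7}} {{p2,p4},{p2,p4,p7}} {{p2,p5},{p2,p6},{p2,p5,p6}}
  V14: {{p2},{p1,p2},{p1,p7},{p2,p4},{p2,p5},{p2,p6},{p2,p7},{p1,p2,p7},{p1,p4,p7},{p2,p4,p7},{p2,p5,p6}}
  V15: {{p1,p7},{p2,p7},{p1,p2,p7},{p1,p4,p7},{p2,p4,p7}} {{p2,p6},{p2,p5,p6}}
  V23: {{p5},{p2,p5},{p5,p6},{p2,p5,p6}} {{p1,p4},{p4,p7},{p1,p4,p7},{p2,p4,p7}} {{p6,p7}}
  V24: {{p7},{p1,p2},{p1,p7},{p2,p7},{p4,p7},{p6,p7},{p1,p2,p7},{p1,p4,p7},{p2,p4,p7}} {{p2,p5},{p2,p5,p6}}
  V25: {{p7},{p1,p7},{p2,p7},{p4,p7},{p6,p7},{p1,p2,p7},{p1,p4,p7},{p2,p4,p7}} {{p5,p6},{p2,p5,p6}}
  V34: {{p2,p4},{p4,p7},{p1,p4,p7},{p2,p4,p7}} {{p2,p5},{p2,p6},{p2,p5,p6}} {{p3,p4}} {{p3,p6}} {{p6,p7}}
  V35: {{p6},{p2,p6},{p3,p6},{p5,p6},{p6,p7},{p2,p5,p6}} {{p4,p7},{p1,p4,p7},{p2,p4,p7}}
  V45: {{p7},{p1,p7},{p2,p7},{p4,p7},{p6,p7},{p1,p2,p7},{p1,p4,p7},{p2,p4,p7}} {{p2,p6},{p2,p5,p6}} {{p3,p6}}
  V123: {{p1,p4},{p1,p4,p7}} {{p2,p5},{p2,p5,p6}} {{p2,p4,p7}}
  V124: {{p1,p2},{p1,p7},{p2,p7},{p1,p2,p7},{p1,p4,p7},{p2,p4,p7}} {{p2,p5},{p2,p5,p6}}
  V125: {{p1,p7},{p2,p7},{p1,p2,p7},{p1,p4,p7},{p2,p4,p7}} {{p2,p5,p6}}
  V134: {{p2,p4},{p2,p4,p7}} {{p2,p5},{p2,p6},{p2,p5,p6}} {{p1,p4,p7}}
  V135: {{p2,p6},{p2,p5,p6}} {{p1,p4,p7}} {{p2,p4,p7}}
  V145: {{p1,p7},{p2,p7},{p1,p2,p7},{p1,p4,p7},{p2,p4,p7}} {{p2,p6},{p2,p5,p6}}
  V234: {{p2,p5},{p2,p5,p6}} {{p4,p7},{p1,p4,p7},{p2,p4,p7}} {{p6,p7}}
  V235: {{p4,p7},{p1,p4,p7},{p2,p4,p7}} {{p5,p6},{p2,p5,p6}} {{p6,p7}}
  V245: {{p7},{p1,p7},{p2,p7},{p4,p7},{p6,p7},{p1,p2,p7},{p1,p4,p7},{p2,p4,p7}} {{p2,p5,p6}}
  V345: {{p2,p6},{p2,p5,p6}} {{p3,p6}} {{p4,p7},{p1,p4,p7},{p2,p4,p7}} {{p6,p7}}
  V1234: {{p2,p5},{p2,p5,p6}} {{p1,p4,p7}} {{p2,p4,p7}}
  V1235: {{p1,p4,p7}} {{p2,p4,p7}} {{p2,p5,p6}}
  V1245: {{p1,p7},{p2,p7},{p1,p2,p7},{p1,p4,p7},{p2,p4,p7}} {{p2,p5,p6}}
  V1345: {{p2,p6},{p2,p5,p6}} {{p1,p4,p7}} {{p2,p4,p7}}
  V2345: {{p4,p7},{p1,p4,p7},{p2,p4,p7}} {{p6,p7}} {{p2,p5,p6}}
  V12345: {{p1,p4,p7}} {{p2,p4,p7}} {{p2,p5,p6}}
C dims 8,25,27,14; δ0: rk 7, SNF 1^7; δ1: rk 16, SNF 1^16; δ2: rk 11, SNF 1^11
Ȟ^0: (8−7)−0=1 ⇒ Z
Ȟ^1: (25−16)−7=2 ⇒ Z^2
Ȟ^2: (27−11)−16=0 ⇒ 0

Ȟ^0 ≅ Z,  Ȟ^1 ≅ Z^2,  Ȟ^2 ≅ 0


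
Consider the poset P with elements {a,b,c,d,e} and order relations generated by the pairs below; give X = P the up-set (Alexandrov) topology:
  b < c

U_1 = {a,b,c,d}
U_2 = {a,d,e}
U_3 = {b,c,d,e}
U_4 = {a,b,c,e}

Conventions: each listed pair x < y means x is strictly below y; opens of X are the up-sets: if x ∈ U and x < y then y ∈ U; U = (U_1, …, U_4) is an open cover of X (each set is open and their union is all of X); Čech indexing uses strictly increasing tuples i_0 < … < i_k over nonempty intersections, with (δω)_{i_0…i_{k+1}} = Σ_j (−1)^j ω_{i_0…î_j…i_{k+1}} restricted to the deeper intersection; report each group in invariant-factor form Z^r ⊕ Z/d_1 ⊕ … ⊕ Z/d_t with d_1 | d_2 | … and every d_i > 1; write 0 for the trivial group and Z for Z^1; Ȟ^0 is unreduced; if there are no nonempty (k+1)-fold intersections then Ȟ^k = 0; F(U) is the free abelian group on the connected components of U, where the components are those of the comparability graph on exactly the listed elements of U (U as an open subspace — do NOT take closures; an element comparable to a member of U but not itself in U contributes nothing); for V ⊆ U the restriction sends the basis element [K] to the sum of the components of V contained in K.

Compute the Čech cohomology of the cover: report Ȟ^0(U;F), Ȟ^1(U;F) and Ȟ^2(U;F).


Ȟ^0 = Z^4; Ȟ^1 = 0; Ȟ^2 = 0

cover nerve:
  U12={a,d} U13={b,c,d} U14={a,b,c} U23={d,e} U24={a,e} U34={b,c,e}
  U123={d} U124={a} U134={b,c} U234={e}
components per intersection:
  U1: {a} {b,c} {d}
  U2: {a} {d} {e}
  U3: {b,c} {d} {e}
  U4: {a} {b,c} {e}
  U12: {a} {d}
  U13: {b,c} {d}
  U14: {a} {b,c}
  U23: {d} {e}
  U24: {a} {e}
  U34: {b,c} {e}
  U123: {d}
  U124: {a}
  U134: {b,c}
  U234: {e}
C dims 12,12,4; δ0: rk 8, SNF 1^8; δ1: rk 4, SNF 1^4
Ȟ^0: (12−8)−0=4 ⇒ Z^4
Ȟ^1: (12−4)−8=0 ⇒ 0
Ȟ^2: (4−0)−4=0 ⇒ 0


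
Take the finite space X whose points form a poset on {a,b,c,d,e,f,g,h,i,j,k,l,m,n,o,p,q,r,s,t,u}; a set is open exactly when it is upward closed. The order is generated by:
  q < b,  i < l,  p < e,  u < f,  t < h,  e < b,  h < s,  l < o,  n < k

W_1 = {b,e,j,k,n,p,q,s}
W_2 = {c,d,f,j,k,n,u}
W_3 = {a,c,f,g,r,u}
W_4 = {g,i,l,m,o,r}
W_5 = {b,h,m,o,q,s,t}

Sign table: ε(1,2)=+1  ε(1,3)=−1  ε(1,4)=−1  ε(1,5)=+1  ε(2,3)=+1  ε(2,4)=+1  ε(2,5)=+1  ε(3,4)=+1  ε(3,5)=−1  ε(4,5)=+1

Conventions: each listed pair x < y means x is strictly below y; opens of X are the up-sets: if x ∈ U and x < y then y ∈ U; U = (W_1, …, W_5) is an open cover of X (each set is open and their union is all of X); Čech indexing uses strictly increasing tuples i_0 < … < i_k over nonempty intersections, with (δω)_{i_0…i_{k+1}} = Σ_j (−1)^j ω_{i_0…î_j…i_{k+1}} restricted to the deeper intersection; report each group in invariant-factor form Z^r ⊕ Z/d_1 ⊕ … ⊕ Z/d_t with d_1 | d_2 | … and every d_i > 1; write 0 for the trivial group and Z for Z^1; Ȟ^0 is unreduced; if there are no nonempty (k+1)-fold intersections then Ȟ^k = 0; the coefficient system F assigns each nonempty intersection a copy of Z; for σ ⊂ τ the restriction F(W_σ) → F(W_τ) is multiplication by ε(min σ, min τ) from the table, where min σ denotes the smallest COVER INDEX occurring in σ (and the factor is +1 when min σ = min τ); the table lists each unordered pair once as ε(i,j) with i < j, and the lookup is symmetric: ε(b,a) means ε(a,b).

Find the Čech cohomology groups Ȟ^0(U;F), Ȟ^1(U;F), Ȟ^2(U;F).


cover nerve:
  W12={j,k,n} W15={b,q,s} W23={c,f,u} W34={g,r} W45={m,o}
C dims 5,5; δ0: rk 4, SNF 1^4
Ȟ^0: (5−4)−0=1 ⇒ Z
Ȟ^1: (5−0)−4=1 ⇒ Z
Ȟ^2: (0−0)−0=0 ⇒ 0

Ȟ^0(U;F) ≅ Z, Ȟ^1(U;F) ≅ Z and Ȟ^2(U;F) ≅ 0


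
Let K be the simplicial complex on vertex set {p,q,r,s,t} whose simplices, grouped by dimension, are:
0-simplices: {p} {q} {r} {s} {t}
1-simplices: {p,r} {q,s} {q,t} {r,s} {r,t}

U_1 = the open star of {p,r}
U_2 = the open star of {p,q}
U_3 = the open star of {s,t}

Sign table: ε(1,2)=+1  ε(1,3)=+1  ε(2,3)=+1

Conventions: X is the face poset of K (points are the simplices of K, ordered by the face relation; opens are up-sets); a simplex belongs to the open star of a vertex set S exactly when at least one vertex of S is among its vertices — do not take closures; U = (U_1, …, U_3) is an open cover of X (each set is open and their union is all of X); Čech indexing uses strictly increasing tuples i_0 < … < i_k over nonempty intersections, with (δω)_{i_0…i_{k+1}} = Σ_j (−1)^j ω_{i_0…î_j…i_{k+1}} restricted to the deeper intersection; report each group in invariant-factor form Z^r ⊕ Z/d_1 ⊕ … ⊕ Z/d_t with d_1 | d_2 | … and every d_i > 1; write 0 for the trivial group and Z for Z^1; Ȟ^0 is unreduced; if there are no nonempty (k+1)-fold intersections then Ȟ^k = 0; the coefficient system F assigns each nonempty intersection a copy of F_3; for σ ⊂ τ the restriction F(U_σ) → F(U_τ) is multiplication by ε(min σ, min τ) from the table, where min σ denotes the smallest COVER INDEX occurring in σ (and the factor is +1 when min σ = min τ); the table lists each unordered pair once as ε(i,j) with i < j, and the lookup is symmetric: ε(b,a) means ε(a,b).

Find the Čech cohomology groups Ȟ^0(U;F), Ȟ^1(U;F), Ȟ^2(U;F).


Ȟ^0 ≅ Z/3,  Ȟ^1 ≅ Z/3,  Ȟ^2 ≅ 0

nerve of the cover:
  U1={{p},{r},{p,r},{r,s},{r,t}} U2={{p},{q},{p,r},{q,s},{q,t}} U3={{s},{t},{q,s},{q,t},{r,s},{r,t}}
  U12={{p},{p,r}} U13={{r,s},{r,t}} U23={{q,s},{q,t}}
C dims 3,3; δ0: rk_F3 2
Ȟ^0 = (3 − 2) − 0 = 1, so Ȟ^0 ≅ Z/3
Ȟ^1 = (3 − 0) − 2 = 1, so Ȟ^1 ≅ Z/3
Ȟ^2 = (0 − 0) − 0 = 0, so Ȟ^2 ≅ 0


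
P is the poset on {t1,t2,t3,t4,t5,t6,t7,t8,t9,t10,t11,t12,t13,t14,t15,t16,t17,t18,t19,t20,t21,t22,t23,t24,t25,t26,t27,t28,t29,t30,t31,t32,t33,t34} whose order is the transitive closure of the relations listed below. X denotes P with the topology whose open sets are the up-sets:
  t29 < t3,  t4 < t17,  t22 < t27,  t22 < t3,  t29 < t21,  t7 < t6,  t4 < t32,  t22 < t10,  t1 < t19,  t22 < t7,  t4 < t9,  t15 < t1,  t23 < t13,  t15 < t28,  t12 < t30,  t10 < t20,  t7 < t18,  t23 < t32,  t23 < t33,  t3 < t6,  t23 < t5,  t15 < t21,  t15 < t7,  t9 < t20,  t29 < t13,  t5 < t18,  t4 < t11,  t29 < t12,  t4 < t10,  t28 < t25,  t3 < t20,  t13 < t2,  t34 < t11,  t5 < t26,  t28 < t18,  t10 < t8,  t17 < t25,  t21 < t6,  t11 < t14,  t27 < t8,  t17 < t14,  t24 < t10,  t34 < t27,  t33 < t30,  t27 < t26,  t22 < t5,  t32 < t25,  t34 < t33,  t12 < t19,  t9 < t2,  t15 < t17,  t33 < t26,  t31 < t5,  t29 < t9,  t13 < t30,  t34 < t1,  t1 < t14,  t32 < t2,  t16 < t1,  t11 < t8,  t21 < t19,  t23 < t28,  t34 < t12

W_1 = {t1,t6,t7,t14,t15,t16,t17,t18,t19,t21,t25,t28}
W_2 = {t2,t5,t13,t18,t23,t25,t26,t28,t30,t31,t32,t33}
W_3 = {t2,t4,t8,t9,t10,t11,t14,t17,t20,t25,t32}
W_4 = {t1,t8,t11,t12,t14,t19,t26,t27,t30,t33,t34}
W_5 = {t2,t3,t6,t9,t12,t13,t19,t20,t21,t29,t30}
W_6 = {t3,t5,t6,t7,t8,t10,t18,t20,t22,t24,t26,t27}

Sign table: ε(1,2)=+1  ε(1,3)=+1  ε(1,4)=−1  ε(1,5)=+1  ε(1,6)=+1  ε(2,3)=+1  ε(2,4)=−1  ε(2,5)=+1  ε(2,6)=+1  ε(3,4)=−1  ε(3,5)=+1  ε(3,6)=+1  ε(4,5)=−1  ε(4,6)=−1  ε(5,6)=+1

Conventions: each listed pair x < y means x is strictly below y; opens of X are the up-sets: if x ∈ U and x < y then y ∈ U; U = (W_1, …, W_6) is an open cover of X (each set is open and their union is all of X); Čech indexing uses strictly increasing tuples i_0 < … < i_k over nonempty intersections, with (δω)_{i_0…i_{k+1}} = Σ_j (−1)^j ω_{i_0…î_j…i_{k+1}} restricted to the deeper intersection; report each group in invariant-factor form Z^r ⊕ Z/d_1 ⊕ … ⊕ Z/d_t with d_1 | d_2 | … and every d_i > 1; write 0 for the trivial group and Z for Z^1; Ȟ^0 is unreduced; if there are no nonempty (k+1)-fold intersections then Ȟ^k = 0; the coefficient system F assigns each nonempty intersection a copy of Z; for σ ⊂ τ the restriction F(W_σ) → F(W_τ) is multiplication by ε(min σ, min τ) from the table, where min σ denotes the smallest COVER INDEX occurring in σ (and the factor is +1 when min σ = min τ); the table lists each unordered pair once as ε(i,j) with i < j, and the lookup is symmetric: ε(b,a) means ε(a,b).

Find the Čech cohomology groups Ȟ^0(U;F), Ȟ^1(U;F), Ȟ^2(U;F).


Ȟ^0 ≅ Z,  Ȟ^1 ≅ 0,  Ȟ^2 ≅ Z/2

nonempty intersections:
  W12={t18,t25,t28} W13={t14,t17,t25} W14={t1,t14,t19} W15={t6,t19,t21} W16={t6,t7,t18} W23={t2,t25,t32} W24={t26,t30,t33} W25={t2,t13,t30} W26={t5,t18,t26} W34={t8,t11,t14} W35={t2,t9,t20} W36={t8,t10,t20} W45={t12,t19,t30} W46={t8,t26,t27} W56={t3,t6,t20}
  W123={t25} W126={t18} W134={t14} W145={t19} W156={t6} W235={t2} W245={t30} W246={t26} W346={t8} W356={t20}
C dims 6,15,10; δ0: rk 5, SNF 1^5; δ1: rk 10, SNF 1^9·2
Ȟ^0: (6−5)−0=1 ⇒ Z
Ȟ^1: (15−10)−5=0 ⇒ 0
Ȟ^2: (10−0)−10=0 plus torsion [2] ⇒ Z/2


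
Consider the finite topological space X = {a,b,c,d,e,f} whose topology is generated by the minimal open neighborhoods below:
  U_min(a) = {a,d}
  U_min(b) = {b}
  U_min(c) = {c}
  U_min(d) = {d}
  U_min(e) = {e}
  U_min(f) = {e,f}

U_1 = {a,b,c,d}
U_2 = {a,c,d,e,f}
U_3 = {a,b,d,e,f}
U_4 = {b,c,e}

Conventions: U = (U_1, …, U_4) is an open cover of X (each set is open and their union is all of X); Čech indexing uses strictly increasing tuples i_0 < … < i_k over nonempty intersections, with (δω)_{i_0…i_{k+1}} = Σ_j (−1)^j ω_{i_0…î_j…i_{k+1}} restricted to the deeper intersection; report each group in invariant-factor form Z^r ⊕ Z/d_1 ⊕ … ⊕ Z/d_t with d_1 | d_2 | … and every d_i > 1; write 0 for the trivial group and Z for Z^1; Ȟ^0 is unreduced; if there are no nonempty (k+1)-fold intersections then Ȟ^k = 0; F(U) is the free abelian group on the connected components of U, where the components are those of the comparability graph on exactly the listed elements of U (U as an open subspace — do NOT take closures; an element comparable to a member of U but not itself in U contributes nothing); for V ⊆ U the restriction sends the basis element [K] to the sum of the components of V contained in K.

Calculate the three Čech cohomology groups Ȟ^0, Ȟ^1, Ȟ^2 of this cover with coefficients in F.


nerve of the cover:
  U12={a,c,d} U13={a,b,d} U14={b,c} U23={a,d,e,f} U24={c,e} U34={b,e}
  U123={a,d} U124={c} U134={b} U234={e}
components per intersection:
  U1: {a,d} {b} {c}
  U2: {a,d} {c} {e,f}
  U3: {a,d} {b} {e,f}
  U4: {b} {c} {e}
  U12: {a,d} {c}
  U13: {a,d} {b}
  U14: {b} {c}
  U23: {a,d} {e,f}
  U24: {c} {e}
  U34: {b} {e}
  U123: {a,d}
  U124: {c}
  U134: {b}
  U234: {e}
C dims 12,12,4; δ0: rk 8, SNF 1^8; δ1: rk 4, SNF 1^4
Ȟ^0 = (12 − 8) − 0 = 4, so Ȟ^0 ≅ Z^4
Ȟ^1 = (12 − 4) − 8 = 0, so Ȟ^1 ≅ 0
Ȟ^2 = (4 − 0) − 4 = 0, so Ȟ^2 ≅ 0

Ȟ^0 ≅ Z^4, Ȟ^1 ≅ 0 and Ȟ^2 ≅ 0


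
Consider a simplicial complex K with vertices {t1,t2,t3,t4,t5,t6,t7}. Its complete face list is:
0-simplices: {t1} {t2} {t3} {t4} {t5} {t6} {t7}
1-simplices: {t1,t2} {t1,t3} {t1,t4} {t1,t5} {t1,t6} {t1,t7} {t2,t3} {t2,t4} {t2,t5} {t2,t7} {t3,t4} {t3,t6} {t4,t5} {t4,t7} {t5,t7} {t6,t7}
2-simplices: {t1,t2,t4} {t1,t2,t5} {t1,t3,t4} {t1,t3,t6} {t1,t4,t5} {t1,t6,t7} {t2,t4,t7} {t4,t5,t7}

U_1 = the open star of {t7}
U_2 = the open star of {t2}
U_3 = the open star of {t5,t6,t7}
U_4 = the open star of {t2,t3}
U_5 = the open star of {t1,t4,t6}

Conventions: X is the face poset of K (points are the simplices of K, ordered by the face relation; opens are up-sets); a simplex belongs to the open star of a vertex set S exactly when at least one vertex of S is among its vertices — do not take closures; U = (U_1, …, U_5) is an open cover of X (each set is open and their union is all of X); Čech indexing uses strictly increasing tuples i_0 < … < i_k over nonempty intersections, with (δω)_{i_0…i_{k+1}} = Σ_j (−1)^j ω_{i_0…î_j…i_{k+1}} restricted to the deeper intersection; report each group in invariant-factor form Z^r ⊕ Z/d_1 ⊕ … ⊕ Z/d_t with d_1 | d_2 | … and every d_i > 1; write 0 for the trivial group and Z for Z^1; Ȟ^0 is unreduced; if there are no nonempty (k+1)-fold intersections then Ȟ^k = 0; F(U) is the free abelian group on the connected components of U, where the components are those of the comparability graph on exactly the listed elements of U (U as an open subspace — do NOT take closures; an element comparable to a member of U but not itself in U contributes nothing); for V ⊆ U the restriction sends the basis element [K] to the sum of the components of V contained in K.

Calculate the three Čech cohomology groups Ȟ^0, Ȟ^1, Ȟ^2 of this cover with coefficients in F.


Ȟ^0(U;F) ≅ Z; Ȟ^1(U;F) ≅ Z^2; Ȟ^2(U;F) ≅ 0

cover nerve:
  U1={{t7},{t1,t7},{t2,t7},{t4,t7},{t5,t7},{t6,t7},{t1,t6,t7},{t2,t4,t7},{t4,t5,t7}} U2={{t2},{t1,t2},{t2,t3},{t2,t4},{t2,t5},{t2,t7},{t1,t2,t4},{t1,t2,t5},{t2,t4,t7}} U3={{t5},{t6},{t7},{t1,t5},{t1,t6},{t1,t7},{t2,t5},{t2,t7},{t3,t6},{t4,t5},{t4,t7},{t5,t7},{t6,t7},{t1,t2,t5},{t1,t3,t6},{t1,t4,t5},{t1,t6,t7},{t2,t4,t7},{t4,t5,t7}} U4={{t2},{t3},{t1,t2},{t1,t3},{t2,t3},{t2,t4},{t2,t5},{t2,t7},{t3,t4},{t3,t6},{t1,t2,t4},{t1,t2,t5},{t1,t3,t4},{t1,t3,t6},{t2,t4,t7}} U5={{t1},{t4},{t6},{t1,t2},{t1,t3},{t1,t4},{t1,t5},{t1,t6},{t1,t7},{t2,t4},{t3,t4},{t3,t6},{t4,t5},{t4,t7},{t6,t7},{t1,t2,t4},{t1,t2,t5},{t1,t3,t4},{t1,t3,t6},{t1,t4,t5},{t1,t6,t7},{t2,t4,t7},{t4,t5,t7}}
  U12={{t2,t7},{t2,t4,t7}} U13={{t7},{t1,t7},{t2,t7},{t4,t7},{t5,t7},{t6,t7},{t1,t6,t7},{t2,t4,t7},{t4,t5,t7}} U14={{t2,t7},{t2,t4,t7}} U15={{t1,t7},{t4,t7},{t6,t7},{t1,t6,t7},{t2,t4,t7},{t4,t5,t7}} U23={{t2,t5},{t2,t7},{t1,t2,t5},{t2,t4,t7}} U24={{t2},{t1,t2},{t2,t3},{t2,t4},{t2,t5},{t2,t7},{t1,t2,t4},{t1,t2,t5},{t2,t4,t7}} U25={{t1,t2},{t2,t4},{t1,t2,t4},{t1,t2,t5},{t2,t4,t7}} U34={{t2,t5},{t2,t7},{t3,t6},{t1,t2,t5},{t1,t3,t6},{t2,t4,t7}} U35={{t6},{t1,t5},{t1,t6},{t1,t7},{t3,t6},{t4,t5},{t4,t7},{t6,t7},{t1,t2,t5},{t1,t3,t6},{t1,t4,t5},{t1,t6,t7},{t2,t4,t7},{t4,t5,t7}} U45={{t1,t2},{t1,t3},{t2,t4},{t3,t4},{t3,t6},{t1,t2,t4},{t1,t2,t5},{t1,t3,t4},{t1,t3,t6},{t2,t4,t7}}
  U123={{t2,t7},{t2,t4,t7}} U124={{t2,t7},{t2,t4,t7}} U125={{t2,t4,t7}} U134={{t2,t7},{t2,t4,t7}} U135={{t1,t7},{t4,t7},{t6,t7},{t1,t6,t7},{t2,t4,t7},{t4,t5,t7}} U145={{t2,t4,t7}} U234={{t2,t5},{t2,t7},{t1,t2,t5},{t2,t4,t7}} U235={{t1,t2,t5},{t2,t4,t7}} U245={{t1,t2},{t2,t4},{t1,t2,t4},{t1,t2,t5},{t2,t4,t7}} U345={{t3,t6},{t1,t2,t5},{t1,t3,t6},{t2,t4,t7}}
  U1234={{t2,t7},{t2,t4,t7}} U1235={{t2,t4,t7}} U1245={{t2,t4,t7}} U1345={{t2,t4,t7}} U2345={{t1,t2,t5},{t2,t4,t7}}
  U12345={{t2,t4,t7}}
components per intersection:
  U1: {{t7},{t1,t7},{t2,t7},{t4,t7},{t5,t7},{t6,t7},{t1,t6,t7},{t2,t4,t7},{t4,t5,t7}}
  U2: {{t2},{t1,t2},{t2,t3},{t2,t4},{t2,t5},{t2,t7},{t1,t2,t4},{t1,t2,t5},{t2,t4,t7}}
  U3: {{t5},{t6},{t7},{t1,t5},{t1,t6},{t1,t7},{t2,t5},{t2,t7},{t3,t6},{t4,t5},{t4,t7},{t5,t7},{t6,t7},{t1,t2,t5},{t1,t3,t6},{t1,t4,t5},{t1,t6,t7},{t2,t4,t7},{t4,t5,t7}}
  U4: {{t2},{t3},{t1,t2},{t1,t3},{t2,t3},{t2,t4},{t2,t5},{t2,t7},{t3,t4},{t3,t6},{t1,t2,t4},{t1,t2,t5},{t1,t3,t4},{t1,t3,t6},{t2,t4,t7}}
  U5: {{t1},{t4},{t6},{t1,t2},{t1,t3},{t1,t4},{t1,t5},{t1,t6},{t1,t7},{t2,t4},{t3,t4},{t3,t6},{t4,t5},{t4,t7},{t6,t7},{t1,t2,t4},{t1,t2,t5},{t1,t3,t4},{t1,t3,t6},{t1,t4,t5},{t1,t6,t7},{t2,t4,t7},{t4,t5,t7}}
  U12: {{t2,t7},{t2,t4,t7}}
  U13: {{t7},{t1,t7},{t2,t7},{t4,t7},{t5,t7},{t6,t7},{t1,t6,t7},{t2,t4,t7},{t4,t5,t7}}
  U14: {{t2,t7},{t2,t4,t7}}
  U15: {{t1,t7},{t6,t7},{t1,t6,t7}} {{t4,t7},{t2,t4,t7},{t4,t5,t7}}
  U23: {{t2,t5},{t1,t2,t5}} {{t2,t7},{t2,t4,t7}}
  U24: {{t2},{t1,t2},{t2,t3},{t2,t4},{t2,t5},{t2,t7},{t1,t2,t4},{t1,t2,t5},{t2,t4,t7}}
  U25: {{t1,t2},{t2,t4},{t1,t2,t4},{t1,t2,t5},{t2,t4,t7}}
  U34: {{t2,t5},{t1,t2,t5}} {{t2,t7},{t2,t4,t7}} {{t3,t6},{t1,t3,t6}}
  U35: {{t6},{t1,t6},{t1,t7},{t3,t6},{t6,t7},{t1,t3,t6},{t1,t6,t7}} {{t1,t5},{t4,t5},{t4,t7},{t1,t2,t5},{t1,t4,t5},{t2,t4,t7},{t4,t5,t7}}
  U45: {{t1,t2},{t2,t4},{t1,t2,t4},{t1,t2,t5},{t2,t4,t7}} {{t1,t3},{t3,t4},{t3,t6},{t1,t3,t4},{t1,t3,t6}}
  U123: {{t2,t7},{t2,t4,t7}}
  U124: {{t2,t7},{t2,t4,t7}}
  U125: {{t2,t4,t7}}
  U134: {{t2,t7},{t2,t4,t7}}
  U135: {{t1,t7},{t6,t7},{t1,t6,t7}} {{t4,t7},{t2,t4,t7},{t4,t5,t7}}
  U145: {{t2,t4,t7}}
  U234: {{t2,t5},{t1,t2,t5}} {{t2,t7},{t2,t4,t7}}
  U235: {{t1,t2,t5}} {{t2,t4,t7}}
  U245: {{t1,t2},{t2,t4},{t1,t2,t4},{t1,t2,t5},{t2,t4,t7}}
  U345: {{t3,t6},{t1,t3,t6}} {{t1,t2,t5}} {{t2,t4,t7}}
  U1234: {{t2,t7},{t2,t4,t7}}
  U1235: {{t2,t4,t7}}
  U1245: {{t2,t4,t7}}
  U1345: {{t2,t4,t7}}
  U2345: {{t1,t2,t5}} {{t2,t4,t7}}
  U12345: {{t2,t4,t7}}
C dims 5,16,15,6; δ0: rk 4, SNF 1^4; δ1: rk 10, SNF 1^10; δ2: rk 5, SNF 1^5
Ȟ^0: (5−4)−0=1 ⇒ Z
Ȟ^1: (16−10)−4=2 ⇒ Z^2
Ȟ^2: (15−5)−10=0 ⇒ 0


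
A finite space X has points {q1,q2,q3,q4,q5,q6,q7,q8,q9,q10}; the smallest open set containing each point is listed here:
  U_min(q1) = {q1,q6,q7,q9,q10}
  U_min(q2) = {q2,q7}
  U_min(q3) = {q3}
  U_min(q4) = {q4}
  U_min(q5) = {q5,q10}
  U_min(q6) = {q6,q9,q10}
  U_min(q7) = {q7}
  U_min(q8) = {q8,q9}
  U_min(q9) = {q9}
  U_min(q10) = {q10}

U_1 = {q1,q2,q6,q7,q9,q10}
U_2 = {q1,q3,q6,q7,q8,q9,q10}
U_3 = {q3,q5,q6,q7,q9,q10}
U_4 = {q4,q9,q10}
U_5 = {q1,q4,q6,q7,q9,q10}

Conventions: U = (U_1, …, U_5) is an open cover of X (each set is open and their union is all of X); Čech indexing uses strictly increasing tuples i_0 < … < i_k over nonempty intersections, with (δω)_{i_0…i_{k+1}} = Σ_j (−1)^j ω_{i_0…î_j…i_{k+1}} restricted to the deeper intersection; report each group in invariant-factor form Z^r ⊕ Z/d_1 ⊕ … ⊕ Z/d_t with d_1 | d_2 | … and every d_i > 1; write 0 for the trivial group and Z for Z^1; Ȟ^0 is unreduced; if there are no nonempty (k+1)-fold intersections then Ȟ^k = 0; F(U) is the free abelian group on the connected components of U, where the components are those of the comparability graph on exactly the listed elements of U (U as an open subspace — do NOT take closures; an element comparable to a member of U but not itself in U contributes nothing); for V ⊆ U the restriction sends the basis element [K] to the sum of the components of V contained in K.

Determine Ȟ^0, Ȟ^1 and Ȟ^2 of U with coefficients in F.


Ȟ^0 ≅ Z^3, Ȟ^1 ≅ 0 and Ȟ^2 ≅ 0

nerve of the cover:
  U12={q1,q6,q7,q9,q10} U13={q6,q7,q9,q10} U14={q9,q10} U15={q1,q6,q7,q9,q10} U23={q3,q6,q7,q9,q10} U24={q9,q10} U25={q1,q6,q7,q9,q10} U34={q9,q10} U35={q6,q7,q9,q10} U45={q4,q9,q10}
  U123={q6,q7,q9,q10} U124={q9,q10} U125={q1,q6,q7,q9,q10} U134={q9,q10} U135={q6,q7,q9,q10} U145={q9,q10} U234={q9,q10} U235={q6,q7,q9,q10} U245={q9,q10} U345={q9,q10}
  U1234={q9,q10} U1235={q6,q7,q9,q10} U1245={q9,q10} U1345={q9,q10} U2345={q9,q10}
  U12345={q9,q10}
components per intersection:
  U1: {q1,q2,q6,q7,q9,q10}
  U2: {q1,q6,q7,q8,q9,q10} {q3}
  U3: {q3} {q5,q6,q9,q10} {q7}
  U4: {q4} {q9} {q10}
  U5: {q1,q6,q7,q9,q10} {q4}
  U12: {q1,q6,q7,q9,q10}
  U13: {q6,q9,q10} {q7}
  U14: {q9} {q10}
  U15: {q1,q6,q7,q9,q10}
  U23: {q3} {q6,q9,q10} {q7}
  U24: {q9} {q10}
  U25: {q1,q6,q7,q9,q10}
  U34: {q9} {q10}
  U35: {q6,q9,q10} {q7}
  U45: {q4} {q9} {q10}
  U123: {q6,q9,q10} {q7}
  U124: {q9} {q10}
  U125: {q1,q6,q7,q9,q10}
  U134: {q9} {q10}
  U135: {q6,q9,q10} {q7}
  U145: {q9} {q10}
  U234: {q9} {q10}
  U235: {q6,q9,q10} {q7}
  U245: {q9} {q10}
  U345: {q9} {q10}
  U1234: {q9} {q10}
  U1235: {q6,q9,q10} {q7}
  U1245: {q9} {q10}
  U1345: {q9} {q10}
  U2345: {q9} {q10}
  U12345: {q9} {q10}
C dims 11,19,19,10; δ0: rk 8, SNF 1^8; δ1: rk 11, SNF 1^11; δ2: rk 8, SNF 1^8
Ȟ^0 = (11 − 8) − 0 = 3, so Ȟ^0 ≅ Z^3
Ȟ^1 = (19 − 11) − 8 = 0, so Ȟ^1 ≅ 0
Ȟ^2 = (19 − 8) − 11 = 0, so Ȟ^2 ≅ 0


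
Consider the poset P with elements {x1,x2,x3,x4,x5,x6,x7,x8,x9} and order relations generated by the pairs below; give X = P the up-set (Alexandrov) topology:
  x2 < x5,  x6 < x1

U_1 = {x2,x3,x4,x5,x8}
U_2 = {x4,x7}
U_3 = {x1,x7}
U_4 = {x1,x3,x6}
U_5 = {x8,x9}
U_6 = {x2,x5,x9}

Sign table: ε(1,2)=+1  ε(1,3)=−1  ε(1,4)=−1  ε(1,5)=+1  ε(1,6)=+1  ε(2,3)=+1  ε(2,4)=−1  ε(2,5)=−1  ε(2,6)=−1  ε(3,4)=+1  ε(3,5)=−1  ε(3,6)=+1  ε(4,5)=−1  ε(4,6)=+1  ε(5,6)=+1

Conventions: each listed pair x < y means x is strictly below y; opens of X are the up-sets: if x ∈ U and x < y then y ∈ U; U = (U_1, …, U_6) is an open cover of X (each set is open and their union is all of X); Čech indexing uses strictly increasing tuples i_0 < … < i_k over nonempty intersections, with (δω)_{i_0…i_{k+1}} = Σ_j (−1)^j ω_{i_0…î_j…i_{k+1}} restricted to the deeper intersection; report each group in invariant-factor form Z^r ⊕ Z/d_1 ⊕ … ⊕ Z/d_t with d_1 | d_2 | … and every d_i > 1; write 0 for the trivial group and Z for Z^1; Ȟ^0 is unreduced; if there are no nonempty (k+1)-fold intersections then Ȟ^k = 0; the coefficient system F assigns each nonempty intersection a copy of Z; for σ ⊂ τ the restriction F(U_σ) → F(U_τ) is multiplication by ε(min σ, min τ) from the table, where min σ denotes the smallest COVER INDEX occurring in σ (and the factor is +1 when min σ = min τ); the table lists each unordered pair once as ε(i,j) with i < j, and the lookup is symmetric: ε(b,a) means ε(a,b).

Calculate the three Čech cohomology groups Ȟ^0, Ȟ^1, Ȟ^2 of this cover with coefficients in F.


Ȟ^0(U;F) ≅ 0, Ȟ^1(U;F) ≅ Z ⊕ Z/2, Ȟ^2(U;F) ≅ 0

nonempty overlaps:
  U12={x4} U14={x3} U15={x8} U16={x2,x5} U23={x7} U34={x1} U56={x9}
C dims 6,7; δ0: rk 6, SNF 1^5·2
degree 0: 6−6−0 = 0 → Ȟ^0 ≅ 0
degree 1: 7−0−6 = 1 plus torsion [2] → Ȟ^1 ≅ Z ⊕ Z/2
degree 2: 0−0−0 = 0 → Ȟ^2 ≅ 0


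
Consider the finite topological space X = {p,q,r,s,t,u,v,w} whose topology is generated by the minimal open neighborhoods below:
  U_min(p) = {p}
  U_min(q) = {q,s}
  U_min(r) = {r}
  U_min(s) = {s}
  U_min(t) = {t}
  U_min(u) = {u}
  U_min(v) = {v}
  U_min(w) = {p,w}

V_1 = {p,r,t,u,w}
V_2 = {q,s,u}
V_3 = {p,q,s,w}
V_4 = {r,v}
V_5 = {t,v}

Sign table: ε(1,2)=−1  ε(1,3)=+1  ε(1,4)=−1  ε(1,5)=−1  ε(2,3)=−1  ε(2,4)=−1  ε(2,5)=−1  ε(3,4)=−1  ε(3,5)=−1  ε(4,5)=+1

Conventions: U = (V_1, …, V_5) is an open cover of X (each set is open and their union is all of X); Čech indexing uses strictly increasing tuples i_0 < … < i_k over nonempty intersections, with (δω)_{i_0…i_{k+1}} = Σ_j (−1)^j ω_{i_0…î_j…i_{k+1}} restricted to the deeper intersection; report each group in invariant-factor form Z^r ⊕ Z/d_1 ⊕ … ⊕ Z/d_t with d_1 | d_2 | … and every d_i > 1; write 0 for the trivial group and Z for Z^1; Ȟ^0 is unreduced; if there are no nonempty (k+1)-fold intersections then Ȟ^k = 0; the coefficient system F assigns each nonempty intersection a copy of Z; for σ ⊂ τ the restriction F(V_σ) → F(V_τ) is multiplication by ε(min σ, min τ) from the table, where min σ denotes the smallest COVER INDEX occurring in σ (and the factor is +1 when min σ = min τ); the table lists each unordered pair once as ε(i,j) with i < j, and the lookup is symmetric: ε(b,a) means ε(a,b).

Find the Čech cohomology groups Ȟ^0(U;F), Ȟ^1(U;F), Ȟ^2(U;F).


nerve of the cover:
  V12={u} V13={p,w} V14={r} V15={t} V23={q,s} V45={v}
C dims 5,6; δ0: rk 4, SNF 1^4
Ȟ^0 = (5 − 4) − 0 = 1, so Ȟ^0 ≅ Z
Ȟ^1 = (6 − 0) − 4 = 2, so Ȟ^1 ≅ Z^2
Ȟ^2 = (0 − 0) − 0 = 0, so Ȟ^2 ≅ 0

Ȟ^0 = Z, Ȟ^1 = Z^2 and Ȟ^2 = 0


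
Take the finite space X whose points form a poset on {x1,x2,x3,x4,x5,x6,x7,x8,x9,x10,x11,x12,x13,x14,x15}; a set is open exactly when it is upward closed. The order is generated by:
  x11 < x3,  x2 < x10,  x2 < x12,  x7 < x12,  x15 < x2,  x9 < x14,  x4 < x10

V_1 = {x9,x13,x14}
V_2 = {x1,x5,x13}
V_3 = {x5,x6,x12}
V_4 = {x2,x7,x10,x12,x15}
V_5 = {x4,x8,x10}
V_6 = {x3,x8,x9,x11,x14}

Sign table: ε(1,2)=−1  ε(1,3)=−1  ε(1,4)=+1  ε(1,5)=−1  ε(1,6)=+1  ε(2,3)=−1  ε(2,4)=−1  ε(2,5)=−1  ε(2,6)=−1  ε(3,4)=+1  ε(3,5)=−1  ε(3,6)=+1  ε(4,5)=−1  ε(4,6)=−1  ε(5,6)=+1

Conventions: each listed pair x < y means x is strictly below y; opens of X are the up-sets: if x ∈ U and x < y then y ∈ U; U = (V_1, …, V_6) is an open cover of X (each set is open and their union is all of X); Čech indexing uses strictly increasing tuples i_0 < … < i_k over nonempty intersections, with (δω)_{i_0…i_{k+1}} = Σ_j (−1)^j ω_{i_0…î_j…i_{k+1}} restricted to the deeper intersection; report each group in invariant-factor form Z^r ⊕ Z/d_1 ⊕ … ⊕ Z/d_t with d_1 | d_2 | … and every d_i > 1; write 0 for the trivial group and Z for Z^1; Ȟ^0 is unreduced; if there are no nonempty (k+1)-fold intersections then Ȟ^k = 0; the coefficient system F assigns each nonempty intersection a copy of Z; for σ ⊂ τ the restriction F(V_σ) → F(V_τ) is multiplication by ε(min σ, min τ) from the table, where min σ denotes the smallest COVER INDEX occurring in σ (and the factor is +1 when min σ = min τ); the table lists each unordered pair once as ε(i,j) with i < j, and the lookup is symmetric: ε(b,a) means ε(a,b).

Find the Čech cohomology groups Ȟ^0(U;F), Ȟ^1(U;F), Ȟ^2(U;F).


Ȟ^0(U;F) ≅ 0, Ȟ^1(U;F) ≅ Z/2 and Ȟ^2(U;F) ≅ 0

cover nerve:
  V12={x13} V16={x9,x14} V23={x5} V34={x12} V45={x10} V56={x8}
C dims 6,6; δ0: rk 6, SNF 1^5·2
Ȟ^0: (6−6)−0=0 ⇒ 0
Ȟ^1: (6−0)−6=0 plus torsion [2] ⇒ Z/2
Ȟ^2: (0−0)−0=0 ⇒ 0


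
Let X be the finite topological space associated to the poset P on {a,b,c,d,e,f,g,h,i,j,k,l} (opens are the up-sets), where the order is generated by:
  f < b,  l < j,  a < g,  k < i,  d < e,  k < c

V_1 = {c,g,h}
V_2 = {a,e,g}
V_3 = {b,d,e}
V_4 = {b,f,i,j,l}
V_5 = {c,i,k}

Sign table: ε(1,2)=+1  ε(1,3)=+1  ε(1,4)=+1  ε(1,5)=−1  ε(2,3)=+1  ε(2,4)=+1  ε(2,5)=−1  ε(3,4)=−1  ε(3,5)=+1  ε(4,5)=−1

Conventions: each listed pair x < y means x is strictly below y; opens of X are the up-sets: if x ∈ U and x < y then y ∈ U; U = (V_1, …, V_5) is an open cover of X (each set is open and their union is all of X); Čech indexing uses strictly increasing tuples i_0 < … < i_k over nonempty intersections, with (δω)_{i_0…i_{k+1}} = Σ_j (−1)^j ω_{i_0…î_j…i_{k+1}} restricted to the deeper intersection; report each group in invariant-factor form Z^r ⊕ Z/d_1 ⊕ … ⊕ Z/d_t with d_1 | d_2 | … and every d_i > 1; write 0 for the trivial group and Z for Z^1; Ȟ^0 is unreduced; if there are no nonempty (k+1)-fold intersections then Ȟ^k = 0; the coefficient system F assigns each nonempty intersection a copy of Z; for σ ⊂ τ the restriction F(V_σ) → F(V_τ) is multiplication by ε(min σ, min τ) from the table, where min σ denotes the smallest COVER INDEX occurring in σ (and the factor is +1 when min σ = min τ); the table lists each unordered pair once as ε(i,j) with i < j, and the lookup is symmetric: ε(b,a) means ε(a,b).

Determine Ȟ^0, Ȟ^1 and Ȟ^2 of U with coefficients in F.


Ȟ^0 ≅ 0, Ȟ^1 ≅ Z/2 and Ȟ^2 ≅ 0

intersection data:
  V12={g} V15={c} V23={e} V34={b} V45={i}
C dims 5,5; δ0: rk 5, SNF 1^4·2
Ȟ^0 = (5 − 5) − 0 = 0, so Ȟ^0 ≅ 0
Ȟ^1 = (5 − 0) − 5 = 0 plus torsion [2], so Ȟ^1 ≅ Z/2
Ȟ^2 = (0 − 0) − 0 = 0, so Ȟ^2 ≅ 0


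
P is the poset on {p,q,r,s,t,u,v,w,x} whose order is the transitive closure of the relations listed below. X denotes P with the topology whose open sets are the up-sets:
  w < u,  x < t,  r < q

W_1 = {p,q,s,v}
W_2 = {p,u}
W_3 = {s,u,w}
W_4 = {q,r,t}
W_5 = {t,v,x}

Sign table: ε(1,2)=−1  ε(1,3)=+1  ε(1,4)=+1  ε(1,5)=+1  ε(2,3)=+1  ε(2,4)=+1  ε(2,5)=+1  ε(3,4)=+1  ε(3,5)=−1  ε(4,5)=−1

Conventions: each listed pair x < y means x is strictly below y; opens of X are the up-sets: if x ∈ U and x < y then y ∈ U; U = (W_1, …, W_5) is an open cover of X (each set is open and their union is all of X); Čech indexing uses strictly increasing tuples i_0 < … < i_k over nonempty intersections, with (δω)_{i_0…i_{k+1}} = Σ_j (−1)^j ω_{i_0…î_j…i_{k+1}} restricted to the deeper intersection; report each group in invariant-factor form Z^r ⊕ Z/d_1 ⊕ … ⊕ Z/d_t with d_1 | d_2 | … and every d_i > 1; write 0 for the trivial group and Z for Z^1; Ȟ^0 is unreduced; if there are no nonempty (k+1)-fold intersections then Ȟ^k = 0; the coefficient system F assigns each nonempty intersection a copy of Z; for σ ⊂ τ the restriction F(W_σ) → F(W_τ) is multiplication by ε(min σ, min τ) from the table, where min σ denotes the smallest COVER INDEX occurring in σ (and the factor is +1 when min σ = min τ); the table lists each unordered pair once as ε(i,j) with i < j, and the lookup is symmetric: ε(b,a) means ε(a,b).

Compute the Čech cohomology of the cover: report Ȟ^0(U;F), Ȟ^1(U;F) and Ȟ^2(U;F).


Ȟ^0 ≅ 0; Ȟ^1 ≅ Z ⊕ Z/2; Ȟ^2 ≅ 0

cover nerve:
  W12={p} W13={s} W14={q} W15={v} W23={u} W45={t}
C dims 5,6; δ0: rk 5, SNF 1^4·2
Ȟ^0: (5−5)−0=0 ⇒ 0
Ȟ^1: (6−0)−5=1 plus torsion [2] ⇒ Z ⊕ Z/2
Ȟ^2: (0−0)−0=0 ⇒ 0


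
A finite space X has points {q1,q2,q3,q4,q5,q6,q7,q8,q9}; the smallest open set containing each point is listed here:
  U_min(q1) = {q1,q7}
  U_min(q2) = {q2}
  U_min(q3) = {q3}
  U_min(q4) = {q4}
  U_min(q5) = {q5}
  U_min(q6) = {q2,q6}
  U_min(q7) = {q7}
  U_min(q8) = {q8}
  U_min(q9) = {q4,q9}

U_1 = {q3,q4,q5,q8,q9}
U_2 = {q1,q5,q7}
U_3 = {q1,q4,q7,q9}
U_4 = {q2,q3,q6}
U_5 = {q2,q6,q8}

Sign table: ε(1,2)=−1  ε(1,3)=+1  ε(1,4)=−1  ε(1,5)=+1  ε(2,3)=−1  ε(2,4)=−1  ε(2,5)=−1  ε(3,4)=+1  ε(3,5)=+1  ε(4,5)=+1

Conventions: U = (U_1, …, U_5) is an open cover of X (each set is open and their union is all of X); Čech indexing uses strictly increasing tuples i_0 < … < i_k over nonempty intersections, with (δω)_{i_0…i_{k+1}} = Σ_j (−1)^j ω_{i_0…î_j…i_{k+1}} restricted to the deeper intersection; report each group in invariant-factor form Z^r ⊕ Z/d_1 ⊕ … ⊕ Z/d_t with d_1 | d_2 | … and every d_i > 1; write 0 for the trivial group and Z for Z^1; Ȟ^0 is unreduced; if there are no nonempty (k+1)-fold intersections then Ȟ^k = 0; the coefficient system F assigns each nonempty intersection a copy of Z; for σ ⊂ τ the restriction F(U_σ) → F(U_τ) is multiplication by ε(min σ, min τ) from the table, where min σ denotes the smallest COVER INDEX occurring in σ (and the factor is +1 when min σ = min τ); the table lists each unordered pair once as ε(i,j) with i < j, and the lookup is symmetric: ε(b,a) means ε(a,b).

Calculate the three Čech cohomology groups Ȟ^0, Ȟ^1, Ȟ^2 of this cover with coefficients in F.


Ȟ^0(U;F) ≅ 0; Ȟ^1(U;F) ≅ Z ⊕ Z/2; Ȟ^2(U;F) ≅ 0

nonempty overlaps:
  U12={q5} U13={q4,q9} U14={q3} U15={q8} U23={q1,q7} U45={q2,q6}
C dims 5,6; δ0: rk 5, SNF 1^4·2
degree 0: 5−5−0 = 0 → Ȟ^0 ≅ 0
degree 1: 6−0−5 = 1 plus torsion [2] → Ȟ^1 ≅ Z ⊕ Z/2
degree 2: 0−0−0 = 0 → Ȟ^2 ≅ 0
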